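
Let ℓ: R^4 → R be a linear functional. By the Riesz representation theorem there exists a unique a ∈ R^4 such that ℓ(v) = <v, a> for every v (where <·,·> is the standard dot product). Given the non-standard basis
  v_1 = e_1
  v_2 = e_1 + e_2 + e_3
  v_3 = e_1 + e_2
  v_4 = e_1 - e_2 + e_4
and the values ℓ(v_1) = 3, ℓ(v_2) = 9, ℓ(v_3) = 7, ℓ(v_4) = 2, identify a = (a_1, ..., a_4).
a = (3, 4, 2, 3)

Write a = (a_1, ..., a_4) in the standard basis. For each basis vector v_i, ℓ(v_i) = <v_i, a> is a linear equation in the a_j's. Collect the n equations into a matrix system V a = ℓ, where row i of V is v_i (expressed in the standard basis). Since V is invertible (lower-triangular with 1s on the diagonal, up to permutation), solve by back-substitution:
  V =
[[1, 0, 0, 0],
 [1, 1, 1, 0],
 [1, 1, 0, 0],
 [1, -1, 0, 1]]
  V a = (3, 9, 7, 2)
Solving gives a = (3, 4, 2, 3).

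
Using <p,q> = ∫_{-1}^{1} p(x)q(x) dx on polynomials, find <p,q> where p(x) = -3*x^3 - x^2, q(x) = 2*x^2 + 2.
<p,q> = -32/15

Expand the product: p(x)·q(x) = -6*x^5 - 2*x^4 - 6*x^3 - 2*x^2.
∫_{-1}^{1} of each monomial x^k gives [2/(k+1) if k even, 0 if k odd]. Integrating term-by-term (or equivalently evaluating the antiderivative F(x) = -x^6 - 2*x^5/5 - 3*x^4/2 - 2*x^3/3 at the endpoints):
  F(1) − F(−1) = -107/30 − (-43/30) = -32/15.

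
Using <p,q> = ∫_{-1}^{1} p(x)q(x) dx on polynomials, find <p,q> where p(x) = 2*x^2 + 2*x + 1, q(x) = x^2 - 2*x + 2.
<p,q> = 82/15

Expand the product: p(x)·q(x) = 2*x^4 - 2*x^3 + x^2 + 2*x + 2.
∫_{-1}^{1} of each monomial x^k gives [2/(k+1) if k even, 0 if k odd]. Integrating term-by-term (or equivalently evaluating the antiderivative F(x) = 2*x^5/5 - x^4/2 + x^3/3 + x^2 + 2*x at the endpoints):
  F(1) − F(−1) = 97/30 − (-67/30) = 82/15.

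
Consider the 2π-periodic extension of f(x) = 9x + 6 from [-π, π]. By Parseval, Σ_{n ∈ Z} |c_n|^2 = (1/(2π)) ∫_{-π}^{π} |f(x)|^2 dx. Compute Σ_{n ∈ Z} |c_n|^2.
Σ |c_n|^2 = 27π^2 + 36

Expand and integrate term by term over [-π, π]:
  ∫ (9x)^2 dx = 81·(2π^3/3); ∫ 2·9·(6)·x dx = 0 (odd integrand); ∫ 6^2 dx = 36·2π.
So (1/(2π)) ∫_{-π}^{π} (9x + 6)^2 dx = 81π^2/3 + 36 = 27π^2 + 36.
Parseval ⇒ Σ |c_n|^2 = 27π^2 + 36.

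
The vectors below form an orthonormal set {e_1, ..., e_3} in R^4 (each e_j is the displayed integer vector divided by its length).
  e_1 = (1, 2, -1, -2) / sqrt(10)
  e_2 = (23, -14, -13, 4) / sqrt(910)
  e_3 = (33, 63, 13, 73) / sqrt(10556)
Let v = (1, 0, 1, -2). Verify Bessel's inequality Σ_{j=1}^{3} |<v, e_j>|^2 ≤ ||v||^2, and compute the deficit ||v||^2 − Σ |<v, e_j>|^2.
Σ |<v, e_j>|^2 = 74/29; ||v||^2 = 6; deficit = 100/29

Write each e_j = u_j / sqrt(<u_j, u_j>) where u_j is the displayed integer vector. Then <v, e_j> = <v, u_j> / sqrt(<u_j, u_j>), so |<v, e_j>|^2 = <v, u_j>^2 / <u_j, u_j>.
Coefficients: <v, e_1> = 4/sqrt(10), <v, e_2> = 2/sqrt(910), <v, e_3> = -100/sqrt(10556).
Square and sum: Σ |<v, e_j>|^2 = 74/29.
Compute ||v||^2 = v·v = 6.
Deficit = 6 − 74/29 = 100/29 ≥ 0, confirming Bessel's inequality. (The deficit equals ||v − Σ <v,e_j> e_j||^2, the squared distance from v to span{e_j}.)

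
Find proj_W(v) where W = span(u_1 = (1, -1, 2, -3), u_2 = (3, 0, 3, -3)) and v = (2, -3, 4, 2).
proj_W(v) = (5/3, 1/3, 4/3, -1)

Set up U = [u_1 | ... | u_2] ∈ R^(4×2). The projector onto W = col(U) is P = U (U^T U)^(-1) U^T.
Compute U^T U =
  [15, 18]
  [18, 27],
and U^T v = (7, 12).
Solve U^T U · c = U^T v for the coefficients: c = (-1/3, 2/3). The projection is proj_W(v) = U c.
Check: (v - proj_W(v)) · u_1 = 0  (should be 0).
Check: (v - proj_W(v)) · u_2 = 0  (should be 0).
Result: proj_W(v) = (5/3, 1/3, 4/3, -1).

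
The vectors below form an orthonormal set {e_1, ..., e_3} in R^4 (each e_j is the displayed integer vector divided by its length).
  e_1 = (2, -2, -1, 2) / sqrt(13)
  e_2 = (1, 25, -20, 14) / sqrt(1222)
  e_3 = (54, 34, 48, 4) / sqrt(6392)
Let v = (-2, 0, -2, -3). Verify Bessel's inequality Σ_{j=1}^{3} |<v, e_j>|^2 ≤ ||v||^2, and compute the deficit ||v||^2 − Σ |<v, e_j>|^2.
Σ |<v, e_j>|^2 = 208/17; ||v||^2 = 17; deficit = 81/17

Write each e_j = u_j / sqrt(<u_j, u_j>) where u_j is the displayed integer vector. Then <v, e_j> = <v, u_j> / sqrt(<u_j, u_j>), so |<v, e_j>|^2 = <v, u_j>^2 / <u_j, u_j>.
Coefficients: <v, e_1> = -8/sqrt(13), <v, e_2> = -4/sqrt(1222), <v, e_3> = -216/sqrt(6392).
Square and sum: Σ |<v, e_j>|^2 = 208/17.
Compute ||v||^2 = v·v = 17.
Deficit = 17 − 208/17 = 81/17 ≥ 0, confirming Bessel's inequality. (The deficit equals ||v − Σ <v,e_j> e_j||^2, the squared distance from v to span{e_j}.)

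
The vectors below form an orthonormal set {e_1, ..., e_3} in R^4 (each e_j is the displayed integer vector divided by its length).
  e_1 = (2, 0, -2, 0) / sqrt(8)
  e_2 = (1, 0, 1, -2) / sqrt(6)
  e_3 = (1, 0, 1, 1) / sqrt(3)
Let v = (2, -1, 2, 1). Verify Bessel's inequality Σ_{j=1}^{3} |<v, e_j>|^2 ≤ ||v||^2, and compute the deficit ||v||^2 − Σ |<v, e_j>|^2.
Σ |<v, e_j>|^2 = 9; ||v||^2 = 10; deficit = 1

Write each e_j = u_j / sqrt(<u_j, u_j>) where u_j is the displayed integer vector. Then <v, e_j> = <v, u_j> / sqrt(<u_j, u_j>), so |<v, e_j>|^2 = <v, u_j>^2 / <u_j, u_j>.
Coefficients: <v, e_1> = 0/sqrt(8), <v, e_2> = 2/sqrt(6), <v, e_3> = 5/sqrt(3).
Square and sum: Σ |<v, e_j>|^2 = 9.
Compute ||v||^2 = v·v = 10.
Deficit = 10 − 9 = 1 ≥ 0, confirming Bessel's inequality. (The deficit equals ||v − Σ <v,e_j> e_j||^2, the squared distance from v to span{e_j}.)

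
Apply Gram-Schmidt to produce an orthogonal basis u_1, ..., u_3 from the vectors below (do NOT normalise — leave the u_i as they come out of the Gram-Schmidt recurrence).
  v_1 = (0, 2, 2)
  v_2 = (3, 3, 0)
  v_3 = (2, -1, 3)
Orthogonal basis:
  u_1 = (0, 2, 2)
  u_2 = (3, 3/2, -3/2)
  u_3 = (2, -2, 2)

Apply the Gram-Schmidt recurrence
  u_1 = v_1
  u_i = v_i − Σ_{j<i} ((v_i · u_j) / (u_j · u_j)) · u_j.

Step by step this gives:
  u_1 = (0, 2, 2)
  u_2 = (3, 3/2, -3/2)
  u_3 = (2, -2, 2)

Orthogonality check:
  u_2 · u_1 = 0 (should be 0)
  u_3 · u_1 = 0 (should be 0)
  u_3 · u_2 = 0 (should be 0)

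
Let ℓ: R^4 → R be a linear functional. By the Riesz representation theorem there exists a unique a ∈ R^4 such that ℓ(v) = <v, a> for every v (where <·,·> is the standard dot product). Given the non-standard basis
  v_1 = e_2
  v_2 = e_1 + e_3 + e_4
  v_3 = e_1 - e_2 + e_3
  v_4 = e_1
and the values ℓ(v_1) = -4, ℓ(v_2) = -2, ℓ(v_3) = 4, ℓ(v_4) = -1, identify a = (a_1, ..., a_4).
a = (-1, -4, 1, -2)

Write a = (a_1, ..., a_4) in the standard basis. For each basis vector v_i, ℓ(v_i) = <v_i, a> is a linear equation in the a_j's. Collect the n equations into a matrix system V a = ℓ, where row i of V is v_i (expressed in the standard basis). Since V is invertible (lower-triangular with 1s on the diagonal, up to permutation), solve by back-substitution:
  V =
[[0, 1, 0, 0],
 [1, 0, 1, 1],
 [1, -1, 1, 0],
 [1, 0, 0, 0]]
  V a = (-4, -2, 4, -1)
Solving gives a = (-1, -4, 1, -2).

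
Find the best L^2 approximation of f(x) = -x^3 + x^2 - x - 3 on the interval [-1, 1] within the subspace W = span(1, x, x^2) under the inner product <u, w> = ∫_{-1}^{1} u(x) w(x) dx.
g(x) = x^2 - 8*x/5 - 3

The best approximation g ∈ W is the orthogonal projection of f onto W. Writing g = a_0 + a_1 x + a_2 x^2, the coefficients solve the normal equations G · a = b where
  G_{ij} = <φ_i, φ_j> and b_i = <f, φ_i>, with φ_0 = 1, φ_1 = x, φ_2 = x^2.
G =
  [2, 0, 2/3]
  [0, 2/3, 0]
  [2/3, 0, 2/5],
b = (-16/3, -16/15, -8/5).
Solving gives a_0 = -3, a_1 = -8/5, a_2 = 1, so
  g(x) = x^2 - 8*x/5 - 3.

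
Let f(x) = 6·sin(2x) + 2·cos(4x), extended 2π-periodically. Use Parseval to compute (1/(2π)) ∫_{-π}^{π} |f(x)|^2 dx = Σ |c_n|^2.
Σ |c_n|^2 = 20

Expand |f|^2 and use orthogonality of {sin(nx), cos(mx)} on [-π, π]:
  ∫_{-π}^{π} sin(nx)^2 dx = π, ∫ cos(mx)^2 dx = π, and cross terms integrate to 0.
So ∫_{-π}^{π} f(x)^2 dx = 6^2 · π + 2^2 · π = (36 + 4)π.
Divide by 2π: (36 + 4)/2 = 20.
By Parseval, this equals Σ |c_n|^2.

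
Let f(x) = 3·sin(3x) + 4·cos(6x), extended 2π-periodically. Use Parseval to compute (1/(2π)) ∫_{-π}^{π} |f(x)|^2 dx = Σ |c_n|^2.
Σ |c_n|^2 = 25/2

Expand |f|^2 and use orthogonality of {sin(nx), cos(mx)} on [-π, π]:
  ∫_{-π}^{π} sin(nx)^2 dx = π, ∫ cos(mx)^2 dx = π, and cross terms integrate to 0.
So ∫_{-π}^{π} f(x)^2 dx = 3^2 · π + 4^2 · π = (9 + 16)π.
Divide by 2π: (9 + 16)/2 = 25/2.
By Parseval, this equals Σ |c_n|^2.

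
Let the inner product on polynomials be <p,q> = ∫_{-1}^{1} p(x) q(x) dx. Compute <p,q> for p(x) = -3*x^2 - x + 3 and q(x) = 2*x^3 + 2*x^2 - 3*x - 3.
<p,q> = -46/5

Expand the product: p(x)·q(x) = -6*x^5 - 8*x^4 + 13*x^3 + 18*x^2 - 6*x - 9.
∫_{-1}^{1} of each monomial x^k gives [2/(k+1) if k even, 0 if k odd]. Integrating term-by-term (or equivalently evaluating the antiderivative F(x) = -x^6 - 8*x^5/5 + 13*x^4/4 + 6*x^3 - 3*x^2 - 9*x at the endpoints):
  F(1) − F(−1) = -107/20 − (77/20) = -46/5.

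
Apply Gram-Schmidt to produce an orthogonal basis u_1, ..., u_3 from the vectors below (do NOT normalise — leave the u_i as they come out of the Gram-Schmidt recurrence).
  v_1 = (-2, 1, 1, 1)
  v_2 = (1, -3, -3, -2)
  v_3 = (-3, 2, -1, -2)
Orthogonal basis:
  u_1 = (-2, 1, 1, 1)
  u_2 = (-13/7, -11/7, -11/7, -4/7)
  u_3 = (-29/61, 135/61, -48/61, -145/61)

Apply the Gram-Schmidt recurrence
  u_1 = v_1
  u_i = v_i − Σ_{j<i} ((v_i · u_j) / (u_j · u_j)) · u_j.

Step by step this gives:
  u_1 = (-2, 1, 1, 1)
  u_2 = (-13/7, -11/7, -11/7, -4/7)
  u_3 = (-29/61, 135/61, -48/61, -145/61)

Orthogonality check:
  u_2 · u_1 = 0 (should be 0)
  u_3 · u_1 = 0 (should be 0)
  u_3 · u_2 = 0 (should be 0)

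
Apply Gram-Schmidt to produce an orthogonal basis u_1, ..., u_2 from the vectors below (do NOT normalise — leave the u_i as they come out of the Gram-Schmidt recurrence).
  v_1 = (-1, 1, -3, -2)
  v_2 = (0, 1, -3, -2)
Orthogonal basis:
  u_1 = (-1, 1, -3, -2)
  u_2 = (14/15, 1/15, -1/5, -2/15)

Apply the Gram-Schmidt recurrence
  u_1 = v_1
  u_i = v_i − Σ_{j<i} ((v_i · u_j) / (u_j · u_j)) · u_j.

Step by step this gives:
  u_1 = (-1, 1, -3, -2)
  u_2 = (14/15, 1/15, -1/5, -2/15)

Orthogonality check:
  u_2 · u_1 = 0 (should be 0)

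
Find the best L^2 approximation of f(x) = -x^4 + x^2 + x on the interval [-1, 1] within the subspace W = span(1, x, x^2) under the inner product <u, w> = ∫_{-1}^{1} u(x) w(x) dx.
g(x) = x^2/7 + x + 3/35

The best approximation g ∈ W is the orthogonal projection of f onto W. Writing g = a_0 + a_1 x + a_2 x^2, the coefficients solve the normal equations G · a = b where
  G_{ij} = <φ_i, φ_j> and b_i = <f, φ_i>, with φ_0 = 1, φ_1 = x, φ_2 = x^2.
G =
  [2, 0, 2/3]
  [0, 2/3, 0]
  [2/3, 0, 2/5],
b = (4/15, 2/3, 4/35).
Solving gives a_0 = 3/35, a_1 = 1, a_2 = 1/7, so
  g(x) = x^2/7 + x + 3/35.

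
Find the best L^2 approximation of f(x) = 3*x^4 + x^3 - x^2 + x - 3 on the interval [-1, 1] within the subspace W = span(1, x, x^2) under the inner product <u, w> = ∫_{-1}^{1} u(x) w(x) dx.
g(x) = 11*x^2/7 + 8*x/5 - 114/35

The best approximation g ∈ W is the orthogonal projection of f onto W. Writing g = a_0 + a_1 x + a_2 x^2, the coefficients solve the normal equations G · a = b where
  G_{ij} = <φ_i, φ_j> and b_i = <f, φ_i>, with φ_0 = 1, φ_1 = x, φ_2 = x^2.
G =
  [2, 0, 2/3]
  [0, 2/3, 0]
  [2/3, 0, 2/5],
b = (-82/15, 16/15, -54/35).
Solving gives a_0 = -114/35, a_1 = 8/5, a_2 = 11/7, so
  g(x) = 11*x^2/7 + 8*x/5 - 114/35.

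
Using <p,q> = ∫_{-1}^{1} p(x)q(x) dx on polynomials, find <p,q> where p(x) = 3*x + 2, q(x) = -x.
<p,q> = -2

Expand the product: p(x)·q(x) = -3*x^2 - 2*x.
∫_{-1}^{1} of each monomial x^k gives [2/(k+1) if k even, 0 if k odd]. Integrating term-by-term (or equivalently evaluating the antiderivative F(x) = -x^3 - x^2 at the endpoints):
  F(1) − F(−1) = -2 − (0) = -2.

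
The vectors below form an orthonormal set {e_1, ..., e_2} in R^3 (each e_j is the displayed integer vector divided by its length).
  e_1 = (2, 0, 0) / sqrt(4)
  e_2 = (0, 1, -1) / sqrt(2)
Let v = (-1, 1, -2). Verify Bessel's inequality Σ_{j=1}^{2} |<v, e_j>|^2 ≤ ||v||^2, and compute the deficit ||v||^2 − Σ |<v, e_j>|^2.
Σ |<v, e_j>|^2 = 11/2; ||v||^2 = 6; deficit = 1/2

Write each e_j = u_j / sqrt(<u_j, u_j>) where u_j is the displayed integer vector. Then <v, e_j> = <v, u_j> / sqrt(<u_j, u_j>), so |<v, e_j>|^2 = <v, u_j>^2 / <u_j, u_j>.
Coefficients: <v, e_1> = -2/sqrt(4), <v, e_2> = 3/sqrt(2).
Square and sum: Σ |<v, e_j>|^2 = 11/2.
Compute ||v||^2 = v·v = 6.
Deficit = 6 − 11/2 = 1/2 ≥ 0, confirming Bessel's inequality. (The deficit equals ||v − Σ <v,e_j> e_j||^2, the squared distance from v to span{e_j}.)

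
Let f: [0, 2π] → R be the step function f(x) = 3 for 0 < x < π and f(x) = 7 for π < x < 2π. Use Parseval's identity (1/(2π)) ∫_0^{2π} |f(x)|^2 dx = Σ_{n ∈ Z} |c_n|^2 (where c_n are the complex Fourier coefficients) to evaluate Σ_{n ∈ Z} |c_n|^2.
Σ |c_n|^2 = 29

Parseval equates the L^2 energy of f (normalised by 1/(2π)) with the ℓ^2 sum of its Fourier coefficients: (1/(2π)) ∫_0^{2π} |f|^2 = Σ |c_n|^2.
Compute the left side: (1/(2π)) [∫_0^π 3^2 dx + ∫_π^{2π} 7^2 dx] = (1/(2π)) · (9π + 49π) = (9 + 49)/2 = 29.
So Σ_{n ∈ Z} |c_n|^2 = 29.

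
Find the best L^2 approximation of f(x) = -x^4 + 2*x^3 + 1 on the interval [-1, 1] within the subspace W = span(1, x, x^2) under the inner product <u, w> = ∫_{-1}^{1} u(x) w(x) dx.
g(x) = -6*x^2/7 + 6*x/5 + 38/35

The best approximation g ∈ W is the orthogonal projection of f onto W. Writing g = a_0 + a_1 x + a_2 x^2, the coefficients solve the normal equations G · a = b where
  G_{ij} = <φ_i, φ_j> and b_i = <f, φ_i>, with φ_0 = 1, φ_1 = x, φ_2 = x^2.
G =
  [2, 0, 2/3]
  [0, 2/3, 0]
  [2/3, 0, 2/5],
b = (8/5, 4/5, 8/21).
Solving gives a_0 = 38/35, a_1 = 6/5, a_2 = -6/7, so
  g(x) = -6*x^2/7 + 6*x/5 + 38/35.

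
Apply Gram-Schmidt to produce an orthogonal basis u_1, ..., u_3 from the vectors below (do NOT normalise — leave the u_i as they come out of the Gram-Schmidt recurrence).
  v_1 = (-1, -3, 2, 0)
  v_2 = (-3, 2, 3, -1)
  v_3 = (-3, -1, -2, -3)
Orthogonal basis:
  u_1 = (-1, -3, 2, 0)
  u_2 = (-39/14, 37/14, 18/7, -1)
  u_3 = (-755/313, -311/313, -844/313, -889/313)

Apply the Gram-Schmidt recurrence
  u_1 = v_1
  u_i = v_i − Σ_{j<i} ((v_i · u_j) / (u_j · u_j)) · u_j.

Step by step this gives:
  u_1 = (-1, -3, 2, 0)
  u_2 = (-39/14, 37/14, 18/7, -1)
  u_3 = (-755/313, -311/313, -844/313, -889/313)

Orthogonality check:
  u_2 · u_1 = 0 (should be 0)
  u_3 · u_1 = 0 (should be 0)
  u_3 · u_2 = 0 (should be 0)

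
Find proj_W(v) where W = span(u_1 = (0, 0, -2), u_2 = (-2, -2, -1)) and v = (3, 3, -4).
proj_W(v) = (3, 3, -4)

Set up U = [u_1 | ... | u_2] ∈ R^(3×2). The projector onto W = col(U) is P = U (U^T U)^(-1) U^T.
Compute U^T U =
  [4, 2]
  [2, 9],
and U^T v = (8, -8).
Solve U^T U · c = U^T v for the coefficients: c = (11/4, -3/2). The projection is proj_W(v) = U c.
Check: (v - proj_W(v)) · u_1 = 0  (should be 0).
Check: (v - proj_W(v)) · u_2 = 0  (should be 0).
Result: proj_W(v) = (3, 3, -4).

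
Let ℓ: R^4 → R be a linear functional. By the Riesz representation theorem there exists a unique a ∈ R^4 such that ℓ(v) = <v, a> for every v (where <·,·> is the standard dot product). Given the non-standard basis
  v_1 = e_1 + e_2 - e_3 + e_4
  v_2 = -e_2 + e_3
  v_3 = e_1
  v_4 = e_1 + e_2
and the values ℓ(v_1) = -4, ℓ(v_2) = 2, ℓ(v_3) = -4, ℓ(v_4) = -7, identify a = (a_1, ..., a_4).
a = (-4, -3, -1, 2)

Write a = (a_1, ..., a_4) in the standard basis. For each basis vector v_i, ℓ(v_i) = <v_i, a> is a linear equation in the a_j's. Collect the n equations into a matrix system V a = ℓ, where row i of V is v_i (expressed in the standard basis). Since V is invertible (lower-triangular with 1s on the diagonal, up to permutation), solve by back-substitution:
  V =
[[1, 1, -1, 1],
 [0, -1, 1, 0],
 [1, 0, 0, 0],
 [1, 1, 0, 0]]
  V a = (-4, 2, -4, -7)
Solving gives a = (-4, -3, -1, 2).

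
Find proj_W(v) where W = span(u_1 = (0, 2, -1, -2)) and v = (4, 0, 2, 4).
proj_W(v) = (0, -20/9, 10/9, 20/9)

Set up U = [u_1 | ... | u_1] ∈ R^(4×1). The projector onto W = col(U) is P = U (U^T U)^(-1) U^T.
Compute U^T U =
  [9],
and U^T v = (-10).
Solve U^T U · c = U^T v for the coefficients: c = (-10/9). The projection is proj_W(v) = U c.
Check: (v - proj_W(v)) · u_1 = 0  (should be 0).
Result: proj_W(v) = (0, -20/9, 10/9, 20/9).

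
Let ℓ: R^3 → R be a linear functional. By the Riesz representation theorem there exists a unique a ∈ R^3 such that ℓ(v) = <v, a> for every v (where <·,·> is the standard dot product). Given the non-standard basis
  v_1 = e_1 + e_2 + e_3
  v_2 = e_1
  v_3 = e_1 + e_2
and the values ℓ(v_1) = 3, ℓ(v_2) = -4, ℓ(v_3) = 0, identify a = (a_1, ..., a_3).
a = (-4, 4, 3)

Write a = (a_1, ..., a_3) in the standard basis. For each basis vector v_i, ℓ(v_i) = <v_i, a> is a linear equation in the a_j's. Collect the n equations into a matrix system V a = ℓ, where row i of V is v_i (expressed in the standard basis). Since V is invertible (lower-triangular with 1s on the diagonal, up to permutation), solve by back-substitution:
  V =
[[1, 1, 1],
 [1, 0, 0],
 [1, 1, 0]]
  V a = (3, -4, 0)
Solving gives a = (-4, 4, 3).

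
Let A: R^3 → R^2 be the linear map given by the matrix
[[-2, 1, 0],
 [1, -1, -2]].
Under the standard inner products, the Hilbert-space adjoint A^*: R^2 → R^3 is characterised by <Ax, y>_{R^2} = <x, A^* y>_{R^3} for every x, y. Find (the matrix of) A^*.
A^* = A^T =
[[-2, 1],
 [1, -1],
 [0, -2]]

For real matrices with standard dot products, the defining identity <Ax, y> = <x, A^* y> gives (Ax)^T y = x^T (A^*) y, i.e. x^T A^T y = x^T (A^*) y. Since this holds for all x, y, we must have A^* = A^T. Therefore
A^* =
[[-2, 1],
 [1, -1],
 [0, -2]].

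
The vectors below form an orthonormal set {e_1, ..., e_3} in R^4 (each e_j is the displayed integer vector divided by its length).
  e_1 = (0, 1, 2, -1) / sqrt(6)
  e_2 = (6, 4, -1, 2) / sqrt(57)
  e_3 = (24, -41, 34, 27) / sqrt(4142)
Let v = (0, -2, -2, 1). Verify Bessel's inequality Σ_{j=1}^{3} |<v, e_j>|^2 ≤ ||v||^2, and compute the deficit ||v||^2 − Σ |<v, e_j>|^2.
Σ |<v, e_j>|^2 = 965/109; ||v||^2 = 9; deficit = 16/109

Write each e_j = u_j / sqrt(<u_j, u_j>) where u_j is the displayed integer vector. Then <v, e_j> = <v, u_j> / sqrt(<u_j, u_j>), so |<v, e_j>|^2 = <v, u_j>^2 / <u_j, u_j>.
Coefficients: <v, e_1> = -7/sqrt(6), <v, e_2> = -4/sqrt(57), <v, e_3> = 41/sqrt(4142).
Square and sum: Σ |<v, e_j>|^2 = 965/109.
Compute ||v||^2 = v·v = 9.
Deficit = 9 − 965/109 = 16/109 ≥ 0, confirming Bessel's inequality. (The deficit equals ||v − Σ <v,e_j> e_j||^2, the squared distance from v to span{e_j}.)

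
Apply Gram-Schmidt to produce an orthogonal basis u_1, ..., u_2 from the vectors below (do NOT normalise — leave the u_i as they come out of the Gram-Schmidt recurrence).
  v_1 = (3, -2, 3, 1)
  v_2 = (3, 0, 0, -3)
Orthogonal basis:
  u_1 = (3, -2, 3, 1)
  u_2 = (51/23, 12/23, -18/23, -75/23)

Apply the Gram-Schmidt recurrence
  u_1 = v_1
  u_i = v_i − Σ_{j<i} ((v_i · u_j) / (u_j · u_j)) · u_j.

Step by step this gives:
  u_1 = (3, -2, 3, 1)
  u_2 = (51/23, 12/23, -18/23, -75/23)

Orthogonality check:
  u_2 · u_1 = 0 (should be 0)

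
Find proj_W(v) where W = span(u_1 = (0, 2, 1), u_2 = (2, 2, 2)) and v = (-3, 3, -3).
proj_W(v) = (-4, 2, -1)

Set up U = [u_1 | ... | u_2] ∈ R^(3×2). The projector onto W = col(U) is P = U (U^T U)^(-1) U^T.
Compute U^T U =
  [5, 6]
  [6, 12],
and U^T v = (3, -6).
Solve U^T U · c = U^T v for the coefficients: c = (3, -2). The projection is proj_W(v) = U c.
Check: (v - proj_W(v)) · u_1 = 0  (should be 0).
Check: (v - proj_W(v)) · u_2 = 0  (should be 0).
Result: proj_W(v) = (-4, 2, -1).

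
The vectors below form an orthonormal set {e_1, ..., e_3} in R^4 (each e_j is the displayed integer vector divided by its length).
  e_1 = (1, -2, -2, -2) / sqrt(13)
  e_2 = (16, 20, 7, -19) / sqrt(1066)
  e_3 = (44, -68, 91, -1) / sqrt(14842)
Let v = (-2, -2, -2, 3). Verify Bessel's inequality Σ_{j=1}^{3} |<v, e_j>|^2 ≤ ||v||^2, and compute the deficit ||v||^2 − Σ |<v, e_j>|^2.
Σ |<v, e_j>|^2 = 3701/181; ||v||^2 = 21; deficit = 100/181

Write each e_j = u_j / sqrt(<u_j, u_j>) where u_j is the displayed integer vector. Then <v, e_j> = <v, u_j> / sqrt(<u_j, u_j>), so |<v, e_j>|^2 = <v, u_j>^2 / <u_j, u_j>.
Coefficients: <v, e_1> = 0/sqrt(13), <v, e_2> = -143/sqrt(1066), <v, e_3> = -137/sqrt(14842).
Square and sum: Σ |<v, e_j>|^2 = 3701/181.
Compute ||v||^2 = v·v = 21.
Deficit = 21 − 3701/181 = 100/181 ≥ 0, confirming Bessel's inequality. (The deficit equals ||v − Σ <v,e_j> e_j||^2, the squared distance from v to span{e_j}.)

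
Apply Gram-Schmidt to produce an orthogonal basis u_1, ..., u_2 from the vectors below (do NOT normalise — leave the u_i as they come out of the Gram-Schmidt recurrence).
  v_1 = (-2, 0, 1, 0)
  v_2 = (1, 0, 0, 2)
Orthogonal basis:
  u_1 = (-2, 0, 1, 0)
  u_2 = (1/5, 0, 2/5, 2)

Apply the Gram-Schmidt recurrence
  u_1 = v_1
  u_i = v_i − Σ_{j<i} ((v_i · u_j) / (u_j · u_j)) · u_j.

Step by step this gives:
  u_1 = (-2, 0, 1, 0)
  u_2 = (1/5, 0, 2/5, 2)

Orthogonality check:
  u_2 · u_1 = 0 (should be 0)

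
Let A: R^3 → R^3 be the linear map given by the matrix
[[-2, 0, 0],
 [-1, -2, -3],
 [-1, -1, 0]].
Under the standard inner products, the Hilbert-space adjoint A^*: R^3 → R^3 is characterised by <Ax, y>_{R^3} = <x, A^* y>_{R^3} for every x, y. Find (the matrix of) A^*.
A^* = A^T =
[[-2, -1, -1],
 [0, -2, -1],
 [0, -3, 0]]

For real matrices with standard dot products, the defining identity <Ax, y> = <x, A^* y> gives (Ax)^T y = x^T (A^*) y, i.e. x^T A^T y = x^T (A^*) y. Since this holds for all x, y, we must have A^* = A^T. Therefore
A^* =
[[-2, -1, -1],
 [0, -2, -1],
 [0, -3, 0]].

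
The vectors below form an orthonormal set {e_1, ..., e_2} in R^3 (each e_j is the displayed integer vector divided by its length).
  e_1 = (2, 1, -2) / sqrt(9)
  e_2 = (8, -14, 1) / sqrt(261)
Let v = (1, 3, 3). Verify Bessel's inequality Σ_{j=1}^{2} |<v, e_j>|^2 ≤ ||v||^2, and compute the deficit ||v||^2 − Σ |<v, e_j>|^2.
Σ |<v, e_j>|^2 = 110/29; ||v||^2 = 19; deficit = 441/29

Write each e_j = u_j / sqrt(<u_j, u_j>) where u_j is the displayed integer vector. Then <v, e_j> = <v, u_j> / sqrt(<u_j, u_j>), so |<v, e_j>|^2 = <v, u_j>^2 / <u_j, u_j>.
Coefficients: <v, e_1> = -1/sqrt(9), <v, e_2> = -31/sqrt(261).
Square and sum: Σ |<v, e_j>|^2 = 110/29.
Compute ||v||^2 = v·v = 19.
Deficit = 19 − 110/29 = 441/29 ≥ 0, confirming Bessel's inequality. (The deficit equals ||v − Σ <v,e_j> e_j||^2, the squared distance from v to span{e_j}.)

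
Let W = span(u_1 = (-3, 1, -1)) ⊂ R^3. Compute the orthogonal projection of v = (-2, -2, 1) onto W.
proj_W(v) = (-9/11, 3/11, -3/11)

Set up U = [u_1 | ... | u_1] ∈ R^(3×1). The projector onto W = col(U) is P = U (U^T U)^(-1) U^T.
Compute U^T U =
  [11],
and U^T v = (3).
Solve U^T U · c = U^T v for the coefficients: c = (3/11). The projection is proj_W(v) = U c.
Check: (v - proj_W(v)) · u_1 = 0  (should be 0).
Result: proj_W(v) = (-9/11, 3/11, -3/11).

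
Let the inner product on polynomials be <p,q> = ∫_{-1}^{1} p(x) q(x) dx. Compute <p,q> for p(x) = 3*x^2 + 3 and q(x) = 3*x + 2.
<p,q> = 16

Expand the product: p(x)·q(x) = 9*x^3 + 6*x^2 + 9*x + 6.
∫_{-1}^{1} of each monomial x^k gives [2/(k+1) if k even, 0 if k odd]. Integrating term-by-term (or equivalently evaluating the antiderivative F(x) = 9*x^4/4 + 2*x^3 + 9*x^2/2 + 6*x at the endpoints):
  F(1) − F(−1) = 59/4 − (-5/4) = 16.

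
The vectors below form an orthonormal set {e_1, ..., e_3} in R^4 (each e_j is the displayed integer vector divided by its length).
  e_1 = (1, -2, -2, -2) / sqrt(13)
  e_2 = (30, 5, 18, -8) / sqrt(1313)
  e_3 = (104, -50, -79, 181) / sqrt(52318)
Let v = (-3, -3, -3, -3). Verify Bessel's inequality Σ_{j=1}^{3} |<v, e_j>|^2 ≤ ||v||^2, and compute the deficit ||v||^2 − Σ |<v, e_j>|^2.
Σ |<v, e_j>|^2 = 9162/259; ||v||^2 = 36; deficit = 162/259

Write each e_j = u_j / sqrt(<u_j, u_j>) where u_j is the displayed integer vector. Then <v, e_j> = <v, u_j> / sqrt(<u_j, u_j>), so |<v, e_j>|^2 = <v, u_j>^2 / <u_j, u_j>.
Coefficients: <v, e_1> = 15/sqrt(13), <v, e_2> = -135/sqrt(1313), <v, e_3> = -468/sqrt(52318).
Square and sum: Σ |<v, e_j>|^2 = 9162/259.
Compute ||v||^2 = v·v = 36.
Deficit = 36 − 9162/259 = 162/259 ≥ 0, confirming Bessel's inequality. (The deficit equals ||v − Σ <v,e_j> e_j||^2, the squared distance from v to span{e_j}.)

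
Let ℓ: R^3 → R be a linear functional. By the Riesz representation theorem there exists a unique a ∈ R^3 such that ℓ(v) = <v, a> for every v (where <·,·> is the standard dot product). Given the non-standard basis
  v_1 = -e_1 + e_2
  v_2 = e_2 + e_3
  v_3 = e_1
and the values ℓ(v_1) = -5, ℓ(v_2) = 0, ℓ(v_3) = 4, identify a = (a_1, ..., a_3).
a = (4, -1, 1)

Write a = (a_1, ..., a_3) in the standard basis. For each basis vector v_i, ℓ(v_i) = <v_i, a> is a linear equation in the a_j's. Collect the n equations into a matrix system V a = ℓ, where row i of V is v_i (expressed in the standard basis). Since V is invertible (lower-triangular with 1s on the diagonal, up to permutation), solve by back-substitution:
  V =
[[-1, 1, 0],
 [0, 1, 1],
 [1, 0, 0]]
  V a = (-5, 0, 4)
Solving gives a = (4, -1, 1).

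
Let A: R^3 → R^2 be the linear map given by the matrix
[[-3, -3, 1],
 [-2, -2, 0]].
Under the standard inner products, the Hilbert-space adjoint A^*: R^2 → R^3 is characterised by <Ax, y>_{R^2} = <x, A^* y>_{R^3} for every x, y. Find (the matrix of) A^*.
A^* = A^T =
[[-3, -2],
 [-3, -2],
 [1, 0]]

For real matrices with standard dot products, the defining identity <Ax, y> = <x, A^* y> gives (Ax)^T y = x^T (A^*) y, i.e. x^T A^T y = x^T (A^*) y. Since this holds for all x, y, we must have A^* = A^T. Therefore
A^* =
[[-3, -2],
 [-3, -2],
 [1, 0]].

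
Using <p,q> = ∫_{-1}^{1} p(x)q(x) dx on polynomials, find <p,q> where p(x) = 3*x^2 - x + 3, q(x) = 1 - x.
<p,q> = 26/3

Expand the product: p(x)·q(x) = -3*x^3 + 4*x^2 - 4*x + 3.
∫_{-1}^{1} of each monomial x^k gives [2/(k+1) if k even, 0 if k odd]. Integrating term-by-term (or equivalently evaluating the antiderivative F(x) = -3*x^4/4 + 4*x^3/3 - 2*x^2 + 3*x at the endpoints):
  F(1) − F(−1) = 19/12 − (-85/12) = 26/3.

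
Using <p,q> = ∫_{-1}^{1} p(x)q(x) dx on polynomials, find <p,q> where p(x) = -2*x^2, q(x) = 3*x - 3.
<p,q> = 4

Expand the product: p(x)·q(x) = -6*x^3 + 6*x^2.
∫_{-1}^{1} of each monomial x^k gives [2/(k+1) if k even, 0 if k odd]. Integrating term-by-term (or equivalently evaluating the antiderivative F(x) = -3*x^4/2 + 2*x^3 at the endpoints):
  F(1) − F(−1) = 1/2 − (-7/2) = 4.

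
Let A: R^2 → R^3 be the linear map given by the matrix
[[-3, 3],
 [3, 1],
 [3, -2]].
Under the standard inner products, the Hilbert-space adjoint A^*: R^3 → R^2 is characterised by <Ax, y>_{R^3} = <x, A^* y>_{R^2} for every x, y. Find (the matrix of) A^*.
A^* = A^T =
[[-3, 3, 3],
 [3, 1, -2]]

For real matrices with standard dot products, the defining identity <Ax, y> = <x, A^* y> gives (Ax)^T y = x^T (A^*) y, i.e. x^T A^T y = x^T (A^*) y. Since this holds for all x, y, we must have A^* = A^T. Therefore
A^* =
[[-3, 3, 3],
 [3, 1, -2]].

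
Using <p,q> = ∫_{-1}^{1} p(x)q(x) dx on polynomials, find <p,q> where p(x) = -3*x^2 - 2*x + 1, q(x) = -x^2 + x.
<p,q> = -4/5

Expand the product: p(x)·q(x) = 3*x^4 - x^3 - 3*x^2 + x.
∫_{-1}^{1} of each monomial x^k gives [2/(k+1) if k even, 0 if k odd]. Integrating term-by-term (or equivalently evaluating the antiderivative F(x) = 3*x^5/5 - x^4/4 - x^3 + x^2/2 at the endpoints):
  F(1) − F(−1) = -3/20 − (13/20) = -4/5.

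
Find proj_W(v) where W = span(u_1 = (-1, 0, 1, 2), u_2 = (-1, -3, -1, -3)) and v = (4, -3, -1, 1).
proj_W(v) = (1/2, 0, -1/2, -1)

Set up U = [u_1 | ... | u_2] ∈ R^(4×2). The projector onto W = col(U) is P = U (U^T U)^(-1) U^T.
Compute U^T U =
  [6, -6]
  [-6, 20],
and U^T v = (-3, 3).
Solve U^T U · c = U^T v for the coefficients: c = (-1/2, 0). The projection is proj_W(v) = U c.
Check: (v - proj_W(v)) · u_1 = 0  (should be 0).
Check: (v - proj_W(v)) · u_2 = 0  (should be 0).
Result: proj_W(v) = (1/2, 0, -1/2, -1).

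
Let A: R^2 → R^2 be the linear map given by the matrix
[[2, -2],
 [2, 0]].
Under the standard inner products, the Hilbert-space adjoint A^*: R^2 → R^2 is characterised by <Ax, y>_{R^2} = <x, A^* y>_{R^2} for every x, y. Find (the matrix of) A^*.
A^* = A^T =
[[2, 2],
 [-2, 0]]

For real matrices with standard dot products, the defining identity <Ax, y> = <x, A^* y> gives (Ax)^T y = x^T (A^*) y, i.e. x^T A^T y = x^T (A^*) y. Since this holds for all x, y, we must have A^* = A^T. Therefore
A^* =
[[2, 2],
 [-2, 0]].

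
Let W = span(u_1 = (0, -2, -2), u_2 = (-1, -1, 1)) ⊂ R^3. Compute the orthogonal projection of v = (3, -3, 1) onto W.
proj_W(v) = (-1/3, -4/3, -2/3)

Set up U = [u_1 | ... | u_2] ∈ R^(3×2). The projector onto W = col(U) is P = U (U^T U)^(-1) U^T.
Compute U^T U =
  [8, 0]
  [0, 3],
and U^T v = (4, 1).
Solve U^T U · c = U^T v for the coefficients: c = (1/2, 1/3). The projection is proj_W(v) = U c.
Check: (v - proj_W(v)) · u_1 = 0  (should be 0).
Check: (v - proj_W(v)) · u_2 = 0  (should be 0).
Result: proj_W(v) = (-1/3, -4/3, -2/3).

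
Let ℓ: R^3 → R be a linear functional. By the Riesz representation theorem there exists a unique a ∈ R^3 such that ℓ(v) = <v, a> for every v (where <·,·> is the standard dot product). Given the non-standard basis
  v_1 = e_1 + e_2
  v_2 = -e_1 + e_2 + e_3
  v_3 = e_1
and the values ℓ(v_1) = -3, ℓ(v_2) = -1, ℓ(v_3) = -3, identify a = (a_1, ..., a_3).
a = (-3, 0, -4)

Write a = (a_1, ..., a_3) in the standard basis. For each basis vector v_i, ℓ(v_i) = <v_i, a> is a linear equation in the a_j's. Collect the n equations into a matrix system V a = ℓ, where row i of V is v_i (expressed in the standard basis). Since V is invertible (lower-triangular with 1s on the diagonal, up to permutation), solve by back-substitution:
  V =
[[1, 1, 0],
 [-1, 1, 1],
 [1, 0, 0]]
  V a = (-3, -1, -3)
Solving gives a = (-3, 0, -4).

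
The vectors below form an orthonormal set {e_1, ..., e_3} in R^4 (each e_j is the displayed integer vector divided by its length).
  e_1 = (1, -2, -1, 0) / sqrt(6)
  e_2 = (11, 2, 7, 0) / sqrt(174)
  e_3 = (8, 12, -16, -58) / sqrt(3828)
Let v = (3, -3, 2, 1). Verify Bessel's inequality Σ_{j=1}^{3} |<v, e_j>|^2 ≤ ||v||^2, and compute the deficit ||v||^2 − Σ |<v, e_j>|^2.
Σ |<v, e_j>|^2 = 226/11; ||v||^2 = 23; deficit = 27/11

Write each e_j = u_j / sqrt(<u_j, u_j>) where u_j is the displayed integer vector. Then <v, e_j> = <v, u_j> / sqrt(<u_j, u_j>), so |<v, e_j>|^2 = <v, u_j>^2 / <u_j, u_j>.
Coefficients: <v, e_1> = 7/sqrt(6), <v, e_2> = 41/sqrt(174), <v, e_3> = -102/sqrt(3828).
Square and sum: Σ |<v, e_j>|^2 = 226/11.
Compute ||v||^2 = v·v = 23.
Deficit = 23 − 226/11 = 27/11 ≥ 0, confirming Bessel's inequality. (The deficit equals ||v − Σ <v,e_j> e_j||^2, the squared distance from v to span{e_j}.)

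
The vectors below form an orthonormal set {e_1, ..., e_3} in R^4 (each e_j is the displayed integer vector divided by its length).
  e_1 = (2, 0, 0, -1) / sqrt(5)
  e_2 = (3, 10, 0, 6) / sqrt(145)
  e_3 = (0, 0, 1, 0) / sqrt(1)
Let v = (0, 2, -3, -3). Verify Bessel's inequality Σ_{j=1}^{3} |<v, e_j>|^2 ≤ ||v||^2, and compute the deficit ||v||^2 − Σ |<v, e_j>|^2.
Σ |<v, e_j>|^2 = 314/29; ||v||^2 = 22; deficit = 324/29

Write each e_j = u_j / sqrt(<u_j, u_j>) where u_j is the displayed integer vector. Then <v, e_j> = <v, u_j> / sqrt(<u_j, u_j>), so |<v, e_j>|^2 = <v, u_j>^2 / <u_j, u_j>.
Coefficients: <v, e_1> = 3/sqrt(5), <v, e_2> = 2/sqrt(145), <v, e_3> = -3/sqrt(1).
Square and sum: Σ |<v, e_j>|^2 = 314/29.
Compute ||v||^2 = v·v = 22.
Deficit = 22 − 314/29 = 324/29 ≥ 0, confirming Bessel's inequality. (The deficit equals ||v − Σ <v,e_j> e_j||^2, the squared distance from v to span{e_j}.)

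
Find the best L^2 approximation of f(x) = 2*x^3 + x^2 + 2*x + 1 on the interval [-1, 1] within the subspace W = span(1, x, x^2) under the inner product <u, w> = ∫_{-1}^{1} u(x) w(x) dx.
g(x) = x^2 + 16*x/5 + 1

The best approximation g ∈ W is the orthogonal projection of f onto W. Writing g = a_0 + a_1 x + a_2 x^2, the coefficients solve the normal equations G · a = b where
  G_{ij} = <φ_i, φ_j> and b_i = <f, φ_i>, with φ_0 = 1, φ_1 = x, φ_2 = x^2.
G =
  [2, 0, 2/3]
  [0, 2/3, 0]
  [2/3, 0, 2/5],
b = (8/3, 32/15, 16/15).
Solving gives a_0 = 1, a_1 = 16/5, a_2 = 1, so
  g(x) = x^2 + 16*x/5 + 1.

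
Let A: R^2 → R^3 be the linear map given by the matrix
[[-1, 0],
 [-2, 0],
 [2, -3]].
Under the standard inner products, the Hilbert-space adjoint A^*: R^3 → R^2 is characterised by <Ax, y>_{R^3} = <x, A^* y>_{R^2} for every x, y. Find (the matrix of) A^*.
A^* = A^T =
[[-1, -2, 2],
 [0, 0, -3]]

For real matrices with standard dot products, the defining identity <Ax, y> = <x, A^* y> gives (Ax)^T y = x^T (A^*) y, i.e. x^T A^T y = x^T (A^*) y. Since this holds for all x, y, we must have A^* = A^T. Therefore
A^* =
[[-1, -2, 2],
 [0, 0, -3]].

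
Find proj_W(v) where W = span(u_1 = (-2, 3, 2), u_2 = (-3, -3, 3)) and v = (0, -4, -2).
proj_W(v) = (1, -4, -1)

Set up U = [u_1 | ... | u_2] ∈ R^(3×2). The projector onto W = col(U) is P = U (U^T U)^(-1) U^T.
Compute U^T U =
  [17, 3]
  [3, 27],
and U^T v = (-16, 6).
Solve U^T U · c = U^T v for the coefficients: c = (-1, 1/3). The projection is proj_W(v) = U c.
Check: (v - proj_W(v)) · u_1 = 0  (should be 0).
Check: (v - proj_W(v)) · u_2 = 0  (should be 0).
Result: proj_W(v) = (1, -4, -1).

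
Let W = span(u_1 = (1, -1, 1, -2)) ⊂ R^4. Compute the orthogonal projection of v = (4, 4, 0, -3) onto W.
proj_W(v) = (6/7, -6/7, 6/7, -12/7)

Set up U = [u_1 | ... | u_1] ∈ R^(4×1). The projector onto W = col(U) is P = U (U^T U)^(-1) U^T.
Compute U^T U =
  [7],
and U^T v = (6).
Solve U^T U · c = U^T v for the coefficients: c = (6/7). The projection is proj_W(v) = U c.
Check: (v - proj_W(v)) · u_1 = 0  (should be 0).
Result: proj_W(v) = (6/7, -6/7, 6/7, -12/7).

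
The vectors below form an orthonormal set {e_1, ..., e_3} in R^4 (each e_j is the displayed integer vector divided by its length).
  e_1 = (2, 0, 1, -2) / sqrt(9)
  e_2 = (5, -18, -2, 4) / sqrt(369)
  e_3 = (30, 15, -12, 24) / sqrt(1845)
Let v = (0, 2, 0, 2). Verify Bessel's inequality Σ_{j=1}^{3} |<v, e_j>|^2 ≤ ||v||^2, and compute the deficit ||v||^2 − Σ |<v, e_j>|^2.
Σ |<v, e_j>|^2 = 36/5; ||v||^2 = 8; deficit = 4/5

Write each e_j = u_j / sqrt(<u_j, u_j>) where u_j is the displayed integer vector. Then <v, e_j> = <v, u_j> / sqrt(<u_j, u_j>), so |<v, e_j>|^2 = <v, u_j>^2 / <u_j, u_j>.
Coefficients: <v, e_1> = -4/sqrt(9), <v, e_2> = -28/sqrt(369), <v, e_3> = 78/sqrt(1845).
Square and sum: Σ |<v, e_j>|^2 = 36/5.
Compute ||v||^2 = v·v = 8.
Deficit = 8 − 36/5 = 4/5 ≥ 0, confirming Bessel's inequality. (The deficit equals ||v − Σ <v,e_j> e_j||^2, the squared distance from v to span{e_j}.)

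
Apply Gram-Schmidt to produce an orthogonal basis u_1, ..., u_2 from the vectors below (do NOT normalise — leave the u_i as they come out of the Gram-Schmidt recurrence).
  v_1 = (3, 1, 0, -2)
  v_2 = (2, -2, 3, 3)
Orthogonal basis:
  u_1 = (3, 1, 0, -2)
  u_2 = (17/7, -13/7, 3, 19/7)

Apply the Gram-Schmidt recurrence
  u_1 = v_1
  u_i = v_i − Σ_{j<i} ((v_i · u_j) / (u_j · u_j)) · u_j.

Step by step this gives:
  u_1 = (3, 1, 0, -2)
  u_2 = (17/7, -13/7, 3, 19/7)

Orthogonality check:
  u_2 · u_1 = 0 (should be 0)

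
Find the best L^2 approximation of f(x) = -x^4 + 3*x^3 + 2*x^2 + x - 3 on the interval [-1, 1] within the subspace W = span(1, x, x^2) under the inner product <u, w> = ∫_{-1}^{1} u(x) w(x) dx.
g(x) = 8*x^2/7 + 14*x/5 - 102/35

The best approximation g ∈ W is the orthogonal projection of f onto W. Writing g = a_0 + a_1 x + a_2 x^2, the coefficients solve the normal equations G · a = b where
  G_{ij} = <φ_i, φ_j> and b_i = <f, φ_i>, with φ_0 = 1, φ_1 = x, φ_2 = x^2.
G =
  [2, 0, 2/3]
  [0, 2/3, 0]
  [2/3, 0, 2/5],
b = (-76/15, 28/15, -52/35).
Solving gives a_0 = -102/35, a_1 = 14/5, a_2 = 8/7, so
  g(x) = 8*x^2/7 + 14*x/5 - 102/35.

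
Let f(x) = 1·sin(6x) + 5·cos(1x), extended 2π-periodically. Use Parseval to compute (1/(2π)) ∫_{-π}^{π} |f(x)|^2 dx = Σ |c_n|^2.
Σ |c_n|^2 = 13

Expand |f|^2 and use orthogonality of {sin(nx), cos(mx)} on [-π, π]:
  ∫_{-π}^{π} sin(nx)^2 dx = π, ∫ cos(mx)^2 dx = π, and cross terms integrate to 0.
So ∫_{-π}^{π} f(x)^2 dx = 1^2 · π + 5^2 · π = (1 + 25)π.
Divide by 2π: (1 + 25)/2 = 13.
By Parseval, this equals Σ |c_n|^2.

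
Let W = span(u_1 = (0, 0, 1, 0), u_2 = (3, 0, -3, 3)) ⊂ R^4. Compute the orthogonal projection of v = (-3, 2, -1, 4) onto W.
proj_W(v) = (1/2, 0, -1, 1/2)

Set up U = [u_1 | ... | u_2] ∈ R^(4×2). The projector onto W = col(U) is P = U (U^T U)^(-1) U^T.
Compute U^T U =
  [1, -3]
  [-3, 27],
and U^T v = (-1, 6).
Solve U^T U · c = U^T v for the coefficients: c = (-1/2, 1/6). The projection is proj_W(v) = U c.
Check: (v - proj_W(v)) · u_1 = 0  (should be 0).
Check: (v - proj_W(v)) · u_2 = 0  (should be 0).
Result: proj_W(v) = (1/2, 0, -1, 1/2).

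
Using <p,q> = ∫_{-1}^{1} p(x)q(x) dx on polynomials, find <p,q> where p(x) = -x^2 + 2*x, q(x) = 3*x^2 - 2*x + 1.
<p,q> = -68/15

Expand the product: p(x)·q(x) = -3*x^4 + 8*x^3 - 5*x^2 + 2*x.
∫_{-1}^{1} of each monomial x^k gives [2/(k+1) if k even, 0 if k odd]. Integrating term-by-term (or equivalently evaluating the antiderivative F(x) = -3*x^5/5 + 2*x^4 - 5*x^3/3 + x^2 at the endpoints):
  F(1) − F(−1) = 11/15 − (79/15) = -68/15.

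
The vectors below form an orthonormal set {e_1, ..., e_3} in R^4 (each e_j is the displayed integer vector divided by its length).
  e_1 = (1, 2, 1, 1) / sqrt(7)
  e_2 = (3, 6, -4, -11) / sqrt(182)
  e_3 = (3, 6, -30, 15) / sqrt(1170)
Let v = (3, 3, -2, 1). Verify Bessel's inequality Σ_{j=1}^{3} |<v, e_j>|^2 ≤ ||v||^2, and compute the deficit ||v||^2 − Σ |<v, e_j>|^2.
Σ |<v, e_j>|^2 = 106/5; ||v||^2 = 23; deficit = 9/5

Write each e_j = u_j / sqrt(<u_j, u_j>) where u_j is the displayed integer vector. Then <v, e_j> = <v, u_j> / sqrt(<u_j, u_j>), so |<v, e_j>|^2 = <v, u_j>^2 / <u_j, u_j>.
Coefficients: <v, e_1> = 8/sqrt(7), <v, e_2> = 24/sqrt(182), <v, e_3> = 102/sqrt(1170).
Square and sum: Σ |<v, e_j>|^2 = 106/5.
Compute ||v||^2 = v·v = 23.
Deficit = 23 − 106/5 = 9/5 ≥ 0, confirming Bessel's inequality. (The deficit equals ||v − Σ <v,e_j> e_j||^2, the squared distance from v to span{e_j}.)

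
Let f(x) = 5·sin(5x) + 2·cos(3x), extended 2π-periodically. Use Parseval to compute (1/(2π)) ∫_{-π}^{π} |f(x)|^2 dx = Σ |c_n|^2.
Σ |c_n|^2 = 29/2

Expand |f|^2 and use orthogonality of {sin(nx), cos(mx)} on [-π, π]:
  ∫_{-π}^{π} sin(nx)^2 dx = π, ∫ cos(mx)^2 dx = π, and cross terms integrate to 0.
So ∫_{-π}^{π} f(x)^2 dx = 5^2 · π + 2^2 · π = (25 + 4)π.
Divide by 2π: (25 + 4)/2 = 29/2.
By Parseval, this equals Σ |c_n|^2.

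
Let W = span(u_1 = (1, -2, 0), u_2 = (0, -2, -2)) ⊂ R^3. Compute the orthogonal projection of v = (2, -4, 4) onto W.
proj_W(v) = (10/3, -10/3, 10/3)

Set up U = [u_1 | ... | u_2] ∈ R^(3×2). The projector onto W = col(U) is P = U (U^T U)^(-1) U^T.
Compute U^T U =
  [5, 4]
  [4, 8],
and U^T v = (10, 0).
Solve U^T U · c = U^T v for the coefficients: c = (10/3, -5/3). The projection is proj_W(v) = U c.
Check: (v - proj_W(v)) · u_1 = 0  (should be 0).
Check: (v - proj_W(v)) · u_2 = 0  (should be 0).
Result: proj_W(v) = (10/3, -10/3, 10/3).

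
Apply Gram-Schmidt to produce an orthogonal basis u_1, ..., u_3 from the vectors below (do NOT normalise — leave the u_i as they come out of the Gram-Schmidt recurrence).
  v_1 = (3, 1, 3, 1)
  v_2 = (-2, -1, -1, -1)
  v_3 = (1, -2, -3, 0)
Orthogonal basis:
  u_1 = (3, 1, 3, 1)
  u_2 = (-7/20, -9/20, 13/20, -9/20)
  u_3 = (32/19, -43/19, -16/19, -5/19)

Apply the Gram-Schmidt recurrence
  u_1 = v_1
  u_i = v_i − Σ_{j<i} ((v_i · u_j) / (u_j · u_j)) · u_j.

Step by step this gives:
  u_1 = (3, 1, 3, 1)
  u_2 = (-7/20, -9/20, 13/20, -9/20)
  u_3 = (32/19, -43/19, -16/19, -5/19)

Orthogonality check:
  u_2 · u_1 = 0 (should be 0)
  u_3 · u_1 = 0 (should be 0)
  u_3 · u_2 = 0 (should be 0)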